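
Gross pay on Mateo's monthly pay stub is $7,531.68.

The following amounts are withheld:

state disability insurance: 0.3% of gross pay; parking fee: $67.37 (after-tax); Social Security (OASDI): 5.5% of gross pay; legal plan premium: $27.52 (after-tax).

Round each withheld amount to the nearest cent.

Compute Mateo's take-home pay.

$6,999.95

State disability insurance: $7,531.68 × 0.003 = $22.60
Social Security (OASDI): $7,531.68 × 0.055 = $414.24
Legal plan premium: $27.52
Parking fee: $67.37
Total deductions = $22.60 + $414.24 + $27.52 + $67.37 = $531.73
Net pay = $7,531.68 − $531.73 = $6,999.95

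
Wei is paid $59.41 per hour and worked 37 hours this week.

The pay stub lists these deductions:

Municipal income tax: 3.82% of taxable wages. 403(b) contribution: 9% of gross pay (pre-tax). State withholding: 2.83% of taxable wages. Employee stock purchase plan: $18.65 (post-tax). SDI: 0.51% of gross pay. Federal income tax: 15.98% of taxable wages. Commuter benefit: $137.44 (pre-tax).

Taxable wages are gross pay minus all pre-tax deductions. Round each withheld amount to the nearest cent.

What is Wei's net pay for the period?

$1,411.46

Gross pay: 37 × $59.41 = $2,198.17
403(b) contribution: $2,198.17 × 0.09 = $197.84
Commuter benefit: $137.44
Pre-tax total = $197.84 + $137.44 = $335.28
Taxable wages = $2,198.17 − $335.28 = $1,862.89
State withholding: $1,862.89 × 0.0283 = $52.72
Federal income tax: $1,862.89 × 0.1598 = $297.69
Municipal income tax: $1,862.89 × 0.0382 = $71.16
SDI: $2,198.17 × 0.0051 = $11.21
Employee stock purchase plan: $18.65
Total deductions = $197.84 + $137.44 + $52.72 + $297.69 + $71.16 + $11.21 + $18.65 = $786.71
Net pay = $2,198.17 − $786.71 = $1,411.46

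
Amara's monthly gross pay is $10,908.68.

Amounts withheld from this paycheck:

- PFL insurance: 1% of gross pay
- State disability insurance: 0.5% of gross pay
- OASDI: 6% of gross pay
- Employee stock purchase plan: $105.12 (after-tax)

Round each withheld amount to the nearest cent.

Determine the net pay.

State disability insurance: $10,908.68 × 0.005 = $54.54
OASDI: $10,908.68 × 0.06 = $654.52
PFL insurance: $10,908.68 × 0.01 = $109.09
Employee stock purchase plan: $105.12
Total deductions = $54.54 + $654.52 + $109.09 + $105.12 = $923.27
Net pay = $10,908.68 − $923.27 = $9,985.41

$9,985.41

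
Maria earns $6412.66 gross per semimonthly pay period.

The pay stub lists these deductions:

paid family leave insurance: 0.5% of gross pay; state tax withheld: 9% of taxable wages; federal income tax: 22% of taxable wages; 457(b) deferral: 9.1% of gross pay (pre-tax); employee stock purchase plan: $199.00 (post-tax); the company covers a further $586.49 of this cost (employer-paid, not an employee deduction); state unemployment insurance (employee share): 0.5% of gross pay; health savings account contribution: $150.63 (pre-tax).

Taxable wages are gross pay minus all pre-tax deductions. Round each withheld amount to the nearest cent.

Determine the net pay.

$3655.03

Health savings account contribution: $150.63
457(b) deferral: $6412.66 × 0.091 = $583.55
Pre-tax total = $150.63 + $583.55 = $734.18
Taxable wages = $6412.66 − $734.18 = $5678.48
State tax withheld: $5678.48 × 0.09 = $511.06
Federal income tax: $5678.48 × 0.22 = $1249.27
State unemployment insurance (employee share): $6412.66 × 0.005 = $32.06
Paid family leave insurance: $6412.66 × 0.005 = $32.06
Employee stock purchase plan: $199.00
(Employer's $586.49 toward employee stock purchase plan is not withheld from the employee.)
Total deductions = $150.63 + $583.55 + $511.06 + $1249.27 + $32.06 + $32.06 + $199.00 = $2757.63
Net pay = $6412.66 − $2757.63 = $3655.03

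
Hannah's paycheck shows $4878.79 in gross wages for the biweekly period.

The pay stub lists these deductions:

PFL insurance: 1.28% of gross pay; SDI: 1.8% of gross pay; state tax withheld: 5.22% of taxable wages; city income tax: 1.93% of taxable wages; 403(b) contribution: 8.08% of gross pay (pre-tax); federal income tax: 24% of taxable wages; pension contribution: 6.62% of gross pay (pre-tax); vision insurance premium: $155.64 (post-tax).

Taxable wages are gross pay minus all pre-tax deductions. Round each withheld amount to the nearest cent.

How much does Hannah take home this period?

403(b) contribution: $4878.79 × 0.0808 = $394.21
Pension contribution: $4878.79 × 0.0662 = $322.98
Pre-tax total = $394.21 + $322.98 = $717.19
Taxable wages = $4878.79 − $717.19 = $4161.60
Federal income tax: $4161.60 × 0.24 = $998.78
City income tax: $4161.60 × 0.0193 = $80.32
State tax withheld: $4161.60 × 0.0522 = $217.24
SDI: $4878.79 × 0.018 = $87.82
PFL insurance: $4878.79 × 0.0128 = $62.45
Vision insurance premium: $155.64
Total deductions = $394.21 + $322.98 + $998.78 + $80.32 + $217.24 + $87.82 + $62.45 + $155.64 = $2319.44
Net pay = $4878.79 − $2319.44 = $2559.35

$2559.35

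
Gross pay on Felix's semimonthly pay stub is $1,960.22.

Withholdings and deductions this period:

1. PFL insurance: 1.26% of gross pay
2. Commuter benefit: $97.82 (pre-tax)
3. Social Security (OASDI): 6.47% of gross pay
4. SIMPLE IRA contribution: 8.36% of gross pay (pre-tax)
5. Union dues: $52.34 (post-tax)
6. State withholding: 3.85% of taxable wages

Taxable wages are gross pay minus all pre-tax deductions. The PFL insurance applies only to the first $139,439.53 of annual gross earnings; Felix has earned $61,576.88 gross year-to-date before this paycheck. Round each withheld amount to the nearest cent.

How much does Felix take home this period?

$1,429.27

SIMPLE IRA contribution: $1,960.22 × 0.0836 = $163.87
Commuter benefit: $97.82
Pre-tax total = $163.87 + $97.82 = $261.69
Taxable wages = $1,960.22 − $261.69 = $1,698.53
State withholding: $1,698.53 × 0.0385 = $65.39
PFL insurance: cap not yet reached, full $1,960.22 is subject → $1,960.22 × 0.0126 = $24.70
Social Security (OASDI): $1,960.22 × 0.0647 = $126.83
Union dues: $52.34
Total deductions = $163.87 + $97.82 + $65.39 + $24.70 + $126.83 + $52.34 = $530.95
Net pay = $1,960.22 − $530.95 = $1,429.27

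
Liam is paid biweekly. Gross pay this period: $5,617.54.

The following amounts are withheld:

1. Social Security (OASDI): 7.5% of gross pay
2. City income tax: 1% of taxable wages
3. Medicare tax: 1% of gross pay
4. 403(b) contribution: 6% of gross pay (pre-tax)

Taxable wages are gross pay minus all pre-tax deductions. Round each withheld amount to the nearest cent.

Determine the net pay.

$4,750.19

403(b) contribution: $5,617.54 × 0.06 = $337.05
Taxable wages = $5,617.54 − $337.05 = $5,280.49
City income tax: $5,280.49 × 0.01 = $52.80
Social Security (OASDI): $5,617.54 × 0.075 = $421.32
Medicare tax: $5,617.54 × 0.01 = $56.18
Total deductions = $337.05 + $52.80 + $421.32 + $56.18 = $867.35
Net pay = $5,617.54 − $867.35 = $4,750.19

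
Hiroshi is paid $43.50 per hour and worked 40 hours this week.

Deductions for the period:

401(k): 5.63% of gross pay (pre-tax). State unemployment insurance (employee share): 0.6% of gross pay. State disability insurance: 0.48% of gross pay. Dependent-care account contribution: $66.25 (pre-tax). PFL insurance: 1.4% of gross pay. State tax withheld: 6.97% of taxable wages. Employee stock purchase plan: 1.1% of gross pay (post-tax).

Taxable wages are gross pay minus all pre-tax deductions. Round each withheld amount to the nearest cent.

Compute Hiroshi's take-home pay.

$1403.67

Gross pay: 40 × $43.50 = $1740.00
Dependent-care account contribution: $66.25
401(k): $1740.00 × 0.0563 = $97.96
Pre-tax total = $66.25 + $97.96 = $164.21
Taxable wages = $1740.00 − $164.21 = $1575.79
State tax withheld: $1575.79 × 0.0697 = $109.83
State disability insurance: $1740.00 × 0.0048 = $8.35
State unemployment insurance (employee share): $1740.00 × 0.006 = $10.44
PFL insurance: $1740.00 × 0.014 = $24.36
Employee stock purchase plan: $1740.00 × 0.011 = $19.14
Total deductions = $66.25 + $97.96 + $109.83 + $8.35 + $10.44 + $24.36 + $19.14 = $336.33
Net pay = $1740.00 − $336.33 = $1403.67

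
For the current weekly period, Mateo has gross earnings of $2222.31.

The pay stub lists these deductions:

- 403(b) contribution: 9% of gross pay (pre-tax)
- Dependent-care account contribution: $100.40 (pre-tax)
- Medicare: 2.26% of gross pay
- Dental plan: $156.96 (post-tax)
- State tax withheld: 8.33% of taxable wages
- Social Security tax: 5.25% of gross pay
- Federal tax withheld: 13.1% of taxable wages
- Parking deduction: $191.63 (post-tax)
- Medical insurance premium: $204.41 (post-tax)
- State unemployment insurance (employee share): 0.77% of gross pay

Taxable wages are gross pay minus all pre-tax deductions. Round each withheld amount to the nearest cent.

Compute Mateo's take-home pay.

$773.04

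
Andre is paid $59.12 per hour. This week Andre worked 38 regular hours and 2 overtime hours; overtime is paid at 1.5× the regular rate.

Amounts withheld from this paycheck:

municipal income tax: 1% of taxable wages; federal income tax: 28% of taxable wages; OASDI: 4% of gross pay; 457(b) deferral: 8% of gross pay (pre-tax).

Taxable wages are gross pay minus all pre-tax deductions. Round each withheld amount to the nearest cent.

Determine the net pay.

Regular pay: 38 × $59.12 = $2,246.56
Overtime pay: 2 × $59.12 × 1.5 = $177.36
Gross pay = $2,246.56 + $177.36 = $2,423.92
457(b) deferral: $2,423.92 × 0.08 = $193.91
Taxable wages = $2,423.92 − $193.91 = $2,230.01
Municipal income tax: $2,230.01 × 0.01 = $22.30
Federal income tax: $2,230.01 × 0.28 = $624.40
OASDI: $2,423.92 × 0.04 = $96.96
Total deductions = $193.91 + $22.30 + $624.40 + $96.96 = $937.57
Net pay = $2,423.92 − $937.57 = $1,486.35

$1,486.35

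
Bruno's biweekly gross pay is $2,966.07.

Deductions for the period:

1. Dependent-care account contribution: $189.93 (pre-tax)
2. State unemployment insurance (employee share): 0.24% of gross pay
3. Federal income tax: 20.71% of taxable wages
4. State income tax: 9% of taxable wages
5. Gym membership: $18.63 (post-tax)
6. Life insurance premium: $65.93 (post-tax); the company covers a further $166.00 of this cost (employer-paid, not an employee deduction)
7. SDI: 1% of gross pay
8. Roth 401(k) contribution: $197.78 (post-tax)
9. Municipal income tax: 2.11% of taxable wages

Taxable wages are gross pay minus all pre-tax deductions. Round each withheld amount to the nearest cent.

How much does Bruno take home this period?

$1,573.65

Dependent-care account contribution: $189.93
Taxable wages = $2,966.07 − $189.93 = $2,776.14
Municipal income tax: $2,776.14 × 0.0211 = $58.58
Federal income tax: $2,776.14 × 0.2071 = $574.94
State income tax: $2,776.14 × 0.09 = $249.85
State unemployment insurance (employee share): $2,966.07 × 0.0024 = $7.12
SDI: $2,966.07 × 0.01 = $29.66
Roth 401(k) contribution: $197.78
Gym membership: $18.63
Life insurance premium: $65.93
(Employer's $166.00 toward life insurance premium is not withheld from the employee.)
Total deductions = $189.93 + $58.58 + $574.94 + $249.85 + $7.12 + $29.66 + $197.78 + $18.63 + $65.93 = $1,392.42
Net pay = $2,966.07 − $1,392.42 = $1,573.65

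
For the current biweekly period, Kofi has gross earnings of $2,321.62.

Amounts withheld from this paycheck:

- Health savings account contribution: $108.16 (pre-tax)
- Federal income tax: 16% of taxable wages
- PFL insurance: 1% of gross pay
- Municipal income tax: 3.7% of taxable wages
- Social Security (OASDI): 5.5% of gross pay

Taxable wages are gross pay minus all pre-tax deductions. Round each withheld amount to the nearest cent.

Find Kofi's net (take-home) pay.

Health savings account contribution: $108.16
Taxable wages = $2,321.62 − $108.16 = $2,213.46
Federal income tax: $2,213.46 × 0.16 = $354.15
Municipal income tax: $2,213.46 × 0.037 = $81.90
PFL insurance: $2,321.62 × 0.01 = $23.22
Social Security (OASDI): $2,321.62 × 0.055 = $127.69
Total deductions = $108.16 + $354.15 + $81.90 + $23.22 + $127.69 = $695.12
Net pay = $2,321.62 − $695.12 = $1,626.50

$1,626.50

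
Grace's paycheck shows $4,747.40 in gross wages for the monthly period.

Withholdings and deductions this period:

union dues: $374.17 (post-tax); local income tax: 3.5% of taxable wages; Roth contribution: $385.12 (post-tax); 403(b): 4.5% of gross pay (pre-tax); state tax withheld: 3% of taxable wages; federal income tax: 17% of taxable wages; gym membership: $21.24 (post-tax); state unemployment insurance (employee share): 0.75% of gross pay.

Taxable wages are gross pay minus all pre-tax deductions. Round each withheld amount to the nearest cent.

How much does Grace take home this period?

403(b): $4,747.40 × 0.045 = $213.63
Taxable wages = $4,747.40 − $213.63 = $4,533.77
State tax withheld: $4,533.77 × 0.03 = $136.01
Local income tax: $4,533.77 × 0.035 = $158.68
Federal income tax: $4,533.77 × 0.17 = $770.74
State unemployment insurance (employee share): $4,747.40 × 0.0075 = $35.61
Roth contribution: $385.12
Union dues: $374.17
Gym membership: $21.24
Total deductions = $213.63 + $136.01 + $158.68 + $770.74 + $35.61 + $385.12 + $374.17 + $21.24 = $2,095.20
Net pay = $4,747.40 − $2,095.20 = $2,652.20

$2,652.20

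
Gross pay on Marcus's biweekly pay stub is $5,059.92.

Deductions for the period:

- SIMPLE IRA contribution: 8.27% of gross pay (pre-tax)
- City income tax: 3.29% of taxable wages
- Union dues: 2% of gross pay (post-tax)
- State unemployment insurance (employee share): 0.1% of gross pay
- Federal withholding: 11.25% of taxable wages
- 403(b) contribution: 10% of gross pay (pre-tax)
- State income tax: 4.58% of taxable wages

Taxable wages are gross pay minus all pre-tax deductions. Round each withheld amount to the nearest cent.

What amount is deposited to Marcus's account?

$3,238.51

403(b) contribution: $5,059.92 × 0.1 = $505.99
SIMPLE IRA contribution: $5,059.92 × 0.0827 = $418.46
Pre-tax total = $505.99 + $418.46 = $924.45
Taxable wages = $5,059.92 − $924.45 = $4,135.47
Federal withholding: $4,135.47 × 0.1125 = $465.24
State income tax: $4,135.47 × 0.0458 = $189.40
City income tax: $4,135.47 × 0.0329 = $136.06
State unemployment insurance (employee share): $5,059.92 × 0.001 = $5.06
Union dues: $5,059.92 × 0.02 = $101.20
Total deductions = $505.99 + $418.46 + $465.24 + $189.40 + $136.06 + $5.06 + $101.20 = $1,821.41
Net pay = $5,059.92 − $1,821.41 = $3,238.51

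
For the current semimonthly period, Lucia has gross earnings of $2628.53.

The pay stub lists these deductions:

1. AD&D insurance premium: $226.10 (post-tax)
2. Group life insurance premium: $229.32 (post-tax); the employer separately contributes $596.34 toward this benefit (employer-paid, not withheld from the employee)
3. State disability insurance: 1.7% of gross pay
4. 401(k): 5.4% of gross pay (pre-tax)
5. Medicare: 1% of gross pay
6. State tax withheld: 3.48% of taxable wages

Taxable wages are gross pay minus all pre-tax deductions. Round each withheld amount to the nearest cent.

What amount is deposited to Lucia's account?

401(k): $2628.53 × 0.054 = $141.94
Taxable wages = $2628.53 − $141.94 = $2486.59
State tax withheld: $2486.59 × 0.0348 = $86.53
Medicare: $2628.53 × 0.01 = $26.29
State disability insurance: $2628.53 × 0.017 = $44.69
AD&D insurance premium: $226.10
Group life insurance premium: $229.32
(Employer's $596.34 toward group life insurance premium is not withheld from the employee.)
Total deductions = $141.94 + $86.53 + $26.29 + $44.69 + $226.10 + $229.32 = $754.87
Net pay = $2628.53 − $754.87 = $1873.66

$1873.66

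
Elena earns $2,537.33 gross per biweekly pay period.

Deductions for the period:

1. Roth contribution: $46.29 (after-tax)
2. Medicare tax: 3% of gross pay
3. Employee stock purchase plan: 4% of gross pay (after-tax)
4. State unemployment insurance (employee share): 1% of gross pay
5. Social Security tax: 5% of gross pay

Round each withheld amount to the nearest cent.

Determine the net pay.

Social Security tax: $2,537.33 × 0.05 = $126.87
Medicare tax: $2,537.33 × 0.03 = $76.12
State unemployment insurance (employee share): $2,537.33 × 0.01 = $25.37
Employee stock purchase plan: $2,537.33 × 0.04 = $101.49
Roth contribution: $46.29
Total deductions = $126.87 + $76.12 + $25.37 + $101.49 + $46.29 = $376.14
Net pay = $2,537.33 − $376.14 = $2,161.19

$2,161.19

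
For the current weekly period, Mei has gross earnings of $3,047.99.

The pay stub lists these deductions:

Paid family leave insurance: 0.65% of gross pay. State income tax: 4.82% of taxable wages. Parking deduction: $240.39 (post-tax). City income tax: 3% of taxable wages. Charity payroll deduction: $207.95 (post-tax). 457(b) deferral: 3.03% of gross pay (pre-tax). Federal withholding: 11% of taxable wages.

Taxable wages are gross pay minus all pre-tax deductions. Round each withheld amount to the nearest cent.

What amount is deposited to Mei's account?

457(b) deferral: $3,047.99 × 0.0303 = $92.35
Taxable wages = $3,047.99 − $92.35 = $2,955.64
Federal withholding: $2,955.64 × 0.11 = $325.12
City income tax: $2,955.64 × 0.03 = $88.67
State income tax: $2,955.64 × 0.0482 = $142.46
Paid family leave insurance: $3,047.99 × 0.0065 = $19.81
Charity payroll deduction: $207.95
Parking deduction: $240.39
Total deductions = $92.35 + $325.12 + $88.67 + $142.46 + $19.81 + $207.95 + $240.39 = $1,116.75
Net pay = $3,047.99 − $1,116.75 = $1,931.24

$1,931.24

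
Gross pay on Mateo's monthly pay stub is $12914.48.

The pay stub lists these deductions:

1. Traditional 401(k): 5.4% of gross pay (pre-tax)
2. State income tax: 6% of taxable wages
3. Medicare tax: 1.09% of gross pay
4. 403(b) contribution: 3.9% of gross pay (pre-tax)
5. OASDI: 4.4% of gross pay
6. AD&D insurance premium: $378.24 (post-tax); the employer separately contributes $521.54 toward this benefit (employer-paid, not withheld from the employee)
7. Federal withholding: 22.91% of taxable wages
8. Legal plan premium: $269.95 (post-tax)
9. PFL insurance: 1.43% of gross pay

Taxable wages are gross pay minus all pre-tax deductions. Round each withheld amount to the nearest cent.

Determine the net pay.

$6785.20

403(b) contribution: $12914.48 × 0.039 = $503.66
Traditional 401(k): $12914.48 × 0.054 = $697.38
Pre-tax total = $503.66 + $697.38 = $1201.04
Taxable wages = $12914.48 − $1201.04 = $11713.44
Federal withholding: $11713.44 × 0.2291 = $2683.55
State income tax: $11713.44 × 0.06 = $702.81
PFL insurance: $12914.48 × 0.0143 = $184.68
Medicare tax: $12914.48 × 0.0109 = $140.77
OASDI: $12914.48 × 0.044 = $568.24
Legal plan premium: $269.95
AD&D insurance premium: $378.24
(Employer's $521.54 toward AD&D insurance premium is not withheld from the employee.)
Total deductions = $503.66 + $697.38 + $2683.55 + $702.81 + $184.68 + $140.77 + $568.24 + $269.95 + $378.24 = $6129.28
Net pay = $12914.48 − $6129.28 = $6785.20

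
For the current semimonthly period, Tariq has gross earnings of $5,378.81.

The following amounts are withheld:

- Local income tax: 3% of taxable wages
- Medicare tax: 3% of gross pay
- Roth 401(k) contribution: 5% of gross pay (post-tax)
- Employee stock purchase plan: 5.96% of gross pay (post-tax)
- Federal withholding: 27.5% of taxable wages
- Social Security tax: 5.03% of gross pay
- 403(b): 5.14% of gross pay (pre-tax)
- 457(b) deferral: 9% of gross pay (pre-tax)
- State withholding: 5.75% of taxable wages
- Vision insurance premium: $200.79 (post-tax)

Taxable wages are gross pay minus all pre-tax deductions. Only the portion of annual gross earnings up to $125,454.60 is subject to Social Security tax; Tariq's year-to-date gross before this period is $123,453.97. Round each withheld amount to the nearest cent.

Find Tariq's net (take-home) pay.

$1,891.83

457(b) deferral: $5,378.81 × 0.09 = $484.09
403(b): $5,378.81 × 0.0514 = $276.47
Pre-tax total = $484.09 + $276.47 = $760.56
Taxable wages = $5,378.81 − $760.56 = $4,618.25
Federal withholding: $4,618.25 × 0.275 = $1,270.02
State withholding: $4,618.25 × 0.0575 = $265.55
Local income tax: $4,618.25 × 0.03 = $138.55
Social Security tax: only $125,454.60 − $123,453.97 = $2,000.63 of this check is subject → $2,000.63 × 0.0503 = $100.63
Medicare tax: $5,378.81 × 0.03 = $161.36
Roth 401(k) contribution: $5,378.81 × 0.05 = $268.94
Employee stock purchase plan: $5,378.81 × 0.0596 = $320.58
Vision insurance premium: $200.79
Total deductions = $484.09 + $276.47 + $1,270.02 + $265.55 + $138.55 + $100.63 + $161.36 + $268.94 + $320.58 + $200.79 = $3,486.98
Net pay = $5,378.81 − $3,486.98 = $1,891.83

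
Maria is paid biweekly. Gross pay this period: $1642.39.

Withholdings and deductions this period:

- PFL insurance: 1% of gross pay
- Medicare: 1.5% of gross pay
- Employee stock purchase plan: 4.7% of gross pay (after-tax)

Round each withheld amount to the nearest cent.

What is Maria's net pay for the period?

Medicare: $1642.39 × 0.015 = $24.64
PFL insurance: $1642.39 × 0.01 = $16.42
Employee stock purchase plan: $1642.39 × 0.047 = $77.19
Total deductions = $24.64 + $16.42 + $77.19 = $118.25
Net pay = $1642.39 − $118.25 = $1524.14

$1524.14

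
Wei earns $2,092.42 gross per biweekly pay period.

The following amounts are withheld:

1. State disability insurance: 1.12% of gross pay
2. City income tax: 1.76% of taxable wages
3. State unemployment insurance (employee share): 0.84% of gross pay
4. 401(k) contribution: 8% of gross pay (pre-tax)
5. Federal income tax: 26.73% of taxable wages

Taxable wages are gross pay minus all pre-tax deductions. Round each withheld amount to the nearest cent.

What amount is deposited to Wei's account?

$1,335.57

401(k) contribution: $2,092.42 × 0.08 = $167.39
Taxable wages = $2,092.42 − $167.39 = $1,925.03
City income tax: $1,925.03 × 0.0176 = $33.88
Federal income tax: $1,925.03 × 0.2673 = $514.56
State disability insurance: $2,092.42 × 0.0112 = $23.44
State unemployment insurance (employee share): $2,092.42 × 0.0084 = $17.58
Total deductions = $167.39 + $33.88 + $514.56 + $23.44 + $17.58 = $756.85
Net pay = $2,092.42 − $756.85 = $1,335.57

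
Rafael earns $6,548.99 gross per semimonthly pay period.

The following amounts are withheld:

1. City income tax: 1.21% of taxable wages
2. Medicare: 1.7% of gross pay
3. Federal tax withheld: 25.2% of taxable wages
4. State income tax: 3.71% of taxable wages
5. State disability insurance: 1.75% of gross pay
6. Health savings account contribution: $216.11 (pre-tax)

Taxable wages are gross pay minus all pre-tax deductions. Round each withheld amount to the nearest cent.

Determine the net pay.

Health savings account contribution: $216.11
Taxable wages = $6,548.99 − $216.11 = $6,332.88
City income tax: $6,332.88 × 0.0121 = $76.63
Federal tax withheld: $6,332.88 × 0.252 = $1,595.89
State income tax: $6,332.88 × 0.0371 = $234.95
Medicare: $6,548.99 × 0.017 = $111.33
State disability insurance: $6,548.99 × 0.0175 = $114.61
Total deductions = $216.11 + $76.63 + $1,595.89 + $234.95 + $111.33 + $114.61 = $2,349.52
Net pay = $6,548.99 − $2,349.52 = $4,199.47

$4,199.47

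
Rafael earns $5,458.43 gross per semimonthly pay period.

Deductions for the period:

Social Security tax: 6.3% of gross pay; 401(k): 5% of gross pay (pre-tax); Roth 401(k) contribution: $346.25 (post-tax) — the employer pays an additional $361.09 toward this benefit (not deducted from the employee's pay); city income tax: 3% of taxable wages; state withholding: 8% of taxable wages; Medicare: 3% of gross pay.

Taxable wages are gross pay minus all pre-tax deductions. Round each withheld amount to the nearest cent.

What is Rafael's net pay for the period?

$3,761.22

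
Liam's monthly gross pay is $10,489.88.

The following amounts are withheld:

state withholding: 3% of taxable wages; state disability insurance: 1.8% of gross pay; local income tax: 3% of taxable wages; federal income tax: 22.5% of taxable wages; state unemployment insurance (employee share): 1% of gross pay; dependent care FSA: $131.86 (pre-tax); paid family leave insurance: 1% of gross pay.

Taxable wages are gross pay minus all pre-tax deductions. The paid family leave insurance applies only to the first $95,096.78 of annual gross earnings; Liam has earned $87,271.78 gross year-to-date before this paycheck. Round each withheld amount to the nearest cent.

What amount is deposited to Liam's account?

Dependent care FSA: $131.86
Taxable wages = $10,489.88 − $131.86 = $10,358.02
State withholding: $10,358.02 × 0.03 = $310.74
Local income tax: $10,358.02 × 0.03 = $310.74
Federal income tax: $10,358.02 × 0.225 = $2,330.55
State unemployment insurance (employee share): $10,489.88 × 0.01 = $104.90
State disability insurance: $10,489.88 × 0.018 = $188.82
Paid family leave insurance: only $95,096.78 − $87,271.78 = $7,825.00 of this check is subject → $7,825.00 × 0.01 = $78.25
Total deductions = $131.86 + $310.74 + $310.74 + $2,330.55 + $104.90 + $188.82 + $78.25 = $3,455.86
Net pay = $10,489.88 − $3,455.86 = $7,034.02

$7,034.02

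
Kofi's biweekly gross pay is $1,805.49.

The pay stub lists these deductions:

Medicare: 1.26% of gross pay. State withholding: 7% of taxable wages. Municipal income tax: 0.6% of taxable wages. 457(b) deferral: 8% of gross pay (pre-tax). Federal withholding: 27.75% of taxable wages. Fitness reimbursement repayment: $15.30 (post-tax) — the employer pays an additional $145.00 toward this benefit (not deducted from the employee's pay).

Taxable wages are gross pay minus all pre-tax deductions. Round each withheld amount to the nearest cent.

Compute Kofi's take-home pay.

457(b) deferral: $1,805.49 × 0.08 = $144.44
Taxable wages = $1,805.49 − $144.44 = $1,661.05
Municipal income tax: $1,661.05 × 0.006 = $9.97
State withholding: $1,661.05 × 0.07 = $116.27
Federal withholding: $1,661.05 × 0.2775 = $460.94
Medicare: $1,805.49 × 0.0126 = $22.75
Fitness reimbursement repayment: $15.30
(Employer's $145.00 toward fitness reimbursement repayment is not withheld from the employee.)
Total deductions = $144.44 + $9.97 + $116.27 + $460.94 + $22.75 + $15.30 = $769.67
Net pay = $1,805.49 − $769.67 = $1,035.82

$1,035.82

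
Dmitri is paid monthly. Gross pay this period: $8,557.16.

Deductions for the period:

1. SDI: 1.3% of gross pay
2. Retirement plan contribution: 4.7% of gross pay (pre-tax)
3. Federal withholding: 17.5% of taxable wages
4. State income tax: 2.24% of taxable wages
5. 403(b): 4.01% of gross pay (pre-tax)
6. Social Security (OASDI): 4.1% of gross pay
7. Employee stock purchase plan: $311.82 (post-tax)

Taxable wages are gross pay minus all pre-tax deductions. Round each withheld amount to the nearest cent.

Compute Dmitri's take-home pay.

403(b): $8,557.16 × 0.0401 = $343.14
Retirement plan contribution: $8,557.16 × 0.047 = $402.19
Pre-tax total = $343.14 + $402.19 = $745.33
Taxable wages = $8,557.16 − $745.33 = $7,811.83
State income tax: $7,811.83 × 0.0224 = $174.98
Federal withholding: $7,811.83 × 0.175 = $1,367.07
Social Security (OASDI): $8,557.16 × 0.041 = $350.84
SDI: $8,557.16 × 0.013 = $111.24
Employee stock purchase plan: $311.82
Total deductions = $343.14 + $402.19 + $174.98 + $1,367.07 + $350.84 + $111.24 + $311.82 = $3,061.28
Net pay = $8,557.16 − $3,061.28 = $5,495.88

$5,495.88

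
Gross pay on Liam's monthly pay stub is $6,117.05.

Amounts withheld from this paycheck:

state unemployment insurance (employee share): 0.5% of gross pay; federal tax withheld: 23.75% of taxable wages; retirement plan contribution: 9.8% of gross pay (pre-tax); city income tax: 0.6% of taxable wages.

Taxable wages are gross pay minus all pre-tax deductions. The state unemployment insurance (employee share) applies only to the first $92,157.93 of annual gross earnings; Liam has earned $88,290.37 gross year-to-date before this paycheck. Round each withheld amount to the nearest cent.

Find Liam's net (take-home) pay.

$4,154.70

Retirement plan contribution: $6,117.05 × 0.098 = $599.47
Taxable wages = $6,117.05 − $599.47 = $5,517.58
City income tax: $5,517.58 × 0.006 = $33.11
Federal tax withheld: $5,517.58 × 0.2375 = $1,310.43
State unemployment insurance (employee share): only $92,157.93 − $88,290.37 = $3,867.56 of this check is subject → $3,867.56 × 0.005 = $19.34
Total deductions = $599.47 + $33.11 + $1,310.43 + $19.34 = $1,962.35
Net pay = $6,117.05 − $1,962.35 = $4,154.70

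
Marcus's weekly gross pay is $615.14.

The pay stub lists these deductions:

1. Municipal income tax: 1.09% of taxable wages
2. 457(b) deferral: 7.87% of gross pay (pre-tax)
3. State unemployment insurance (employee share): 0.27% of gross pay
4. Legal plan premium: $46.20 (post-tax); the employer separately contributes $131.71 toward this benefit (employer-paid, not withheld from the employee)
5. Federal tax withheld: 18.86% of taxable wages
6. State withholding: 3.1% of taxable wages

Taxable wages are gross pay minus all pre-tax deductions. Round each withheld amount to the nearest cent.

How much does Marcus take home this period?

$388.23

457(b) deferral: $615.14 × 0.0787 = $48.41
Taxable wages = $615.14 − $48.41 = $566.73
Federal tax withheld: $566.73 × 0.1886 = $106.89
Municipal income tax: $566.73 × 0.0109 = $6.18
State withholding: $566.73 × 0.031 = $17.57
State unemployment insurance (employee share): $615.14 × 0.0027 = $1.66
Legal plan premium: $46.20
(Employer's $131.71 toward legal plan premium is not withheld from the employee.)
Total deductions = $48.41 + $106.89 + $6.18 + $17.57 + $1.66 + $46.20 = $226.91
Net pay = $615.14 − $226.91 = $388.23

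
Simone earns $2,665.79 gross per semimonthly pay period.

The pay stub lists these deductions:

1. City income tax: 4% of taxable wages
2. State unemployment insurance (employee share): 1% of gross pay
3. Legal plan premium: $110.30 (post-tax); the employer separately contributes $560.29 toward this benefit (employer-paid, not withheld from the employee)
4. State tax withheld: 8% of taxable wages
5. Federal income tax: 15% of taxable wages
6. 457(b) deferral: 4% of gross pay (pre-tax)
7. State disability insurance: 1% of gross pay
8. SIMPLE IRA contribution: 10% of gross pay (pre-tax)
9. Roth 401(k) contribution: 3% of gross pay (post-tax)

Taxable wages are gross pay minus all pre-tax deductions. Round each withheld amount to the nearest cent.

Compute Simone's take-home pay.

$1,429.99

SIMPLE IRA contribution: $2,665.79 × 0.1 = $266.58
457(b) deferral: $2,665.79 × 0.04 = $106.63
Pre-tax total = $266.58 + $106.63 = $373.21
Taxable wages = $2,665.79 − $373.21 = $2,292.58
City income tax: $2,292.58 × 0.04 = $91.70
State tax withheld: $2,292.58 × 0.08 = $183.41
Federal income tax: $2,292.58 × 0.15 = $343.89
State disability insurance: $2,665.79 × 0.01 = $26.66
State unemployment insurance (employee share): $2,665.79 × 0.01 = $26.66
Roth 401(k) contribution: $2,665.79 × 0.03 = $79.97
Legal plan premium: $110.30
(Employer's $560.29 toward legal plan premium is not withheld from the employee.)
Total deductions = $266.58 + $106.63 + $91.70 + $183.41 + $343.89 + $26.66 + $26.66 + $79.97 + $110.30 = $1,235.80
Net pay = $2,665.79 − $1,235.80 = $1,429.99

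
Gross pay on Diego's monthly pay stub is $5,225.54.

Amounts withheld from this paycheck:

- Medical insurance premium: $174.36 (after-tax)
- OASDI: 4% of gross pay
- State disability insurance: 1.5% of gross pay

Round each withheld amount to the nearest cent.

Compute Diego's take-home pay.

OASDI: $5,225.54 × 0.04 = $209.02
State disability insurance: $5,225.54 × 0.015 = $78.38
Medical insurance premium: $174.36
Total deductions = $209.02 + $78.38 + $174.36 = $461.76
Net pay = $5,225.54 − $461.76 = $4,763.78

$4,763.78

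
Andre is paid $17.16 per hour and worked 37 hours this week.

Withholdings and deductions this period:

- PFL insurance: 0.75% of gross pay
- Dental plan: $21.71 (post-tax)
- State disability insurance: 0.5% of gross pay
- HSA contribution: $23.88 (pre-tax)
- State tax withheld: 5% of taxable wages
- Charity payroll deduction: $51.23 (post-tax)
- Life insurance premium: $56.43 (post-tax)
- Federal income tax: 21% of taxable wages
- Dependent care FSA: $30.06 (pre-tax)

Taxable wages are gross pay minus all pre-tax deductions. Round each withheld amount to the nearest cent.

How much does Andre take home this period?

Gross pay: 37 × $17.16 = $634.92
HSA contribution: $23.88
Dependent care FSA: $30.06
Pre-tax total = $23.88 + $30.06 = $53.94
Taxable wages = $634.92 − $53.94 = $580.98
State tax withheld: $580.98 × 0.05 = $29.05
Federal income tax: $580.98 × 0.21 = $122.01
State disability insurance: $634.92 × 0.005 = $3.17
PFL insurance: $634.92 × 0.0075 = $4.76
Dental plan: $21.71
Charity payroll deduction: $51.23
Life insurance premium: $56.43
Total deductions = $23.88 + $30.06 + $29.05 + $122.01 + $3.17 + $4.76 + $21.71 + $51.23 + $56.43 = $342.30
Net pay = $634.92 − $342.30 = $292.62

$292.62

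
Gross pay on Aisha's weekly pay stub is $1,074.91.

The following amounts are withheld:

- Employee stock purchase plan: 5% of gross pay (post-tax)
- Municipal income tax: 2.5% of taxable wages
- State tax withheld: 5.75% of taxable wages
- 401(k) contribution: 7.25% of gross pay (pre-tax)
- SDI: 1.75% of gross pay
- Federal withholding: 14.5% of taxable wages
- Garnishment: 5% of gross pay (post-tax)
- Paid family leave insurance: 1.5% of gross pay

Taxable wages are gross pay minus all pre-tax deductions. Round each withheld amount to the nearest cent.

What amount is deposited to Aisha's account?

$627.74

401(k) contribution: $1,074.91 × 0.0725 = $77.93
Taxable wages = $1,074.91 − $77.93 = $996.98
Municipal income tax: $996.98 × 0.025 = $24.92
State tax withheld: $996.98 × 0.0575 = $57.33
Federal withholding: $996.98 × 0.145 = $144.56
Paid family leave insurance: $1,074.91 × 0.015 = $16.12
SDI: $1,074.91 × 0.0175 = $18.81
Employee stock purchase plan: $1,074.91 × 0.05 = $53.75
Garnishment: $1,074.91 × 0.05 = $53.75
Total deductions = $77.93 + $24.92 + $57.33 + $144.56 + $16.12 + $18.81 + $53.75 + $53.75 = $447.17
Net pay = $1,074.91 − $447.17 = $627.74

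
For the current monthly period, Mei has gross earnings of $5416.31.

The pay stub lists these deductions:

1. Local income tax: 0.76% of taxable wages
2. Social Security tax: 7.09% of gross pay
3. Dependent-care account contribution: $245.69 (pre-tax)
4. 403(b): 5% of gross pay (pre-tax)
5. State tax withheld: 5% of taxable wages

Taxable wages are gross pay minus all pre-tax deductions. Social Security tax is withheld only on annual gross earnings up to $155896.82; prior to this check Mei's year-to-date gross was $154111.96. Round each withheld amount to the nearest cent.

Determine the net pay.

Dependent-care account contribution: $245.69
403(b): $5416.31 × 0.05 = $270.82
Pre-tax total = $245.69 + $270.82 = $516.51
Taxable wages = $5416.31 − $516.51 = $4899.80
Local income tax: $4899.80 × 0.0076 = $37.24
State tax withheld: $4899.80 × 0.05 = $244.99
Social Security tax: only $155896.82 − $154111.96 = $1784.86 of this check is subject → $1784.86 × 0.0709 = $126.55
Total deductions = $245.69 + $270.82 + $37.24 + $244.99 + $126.55 = $925.29
Net pay = $5416.31 − $925.29 = $4491.02

$4491.02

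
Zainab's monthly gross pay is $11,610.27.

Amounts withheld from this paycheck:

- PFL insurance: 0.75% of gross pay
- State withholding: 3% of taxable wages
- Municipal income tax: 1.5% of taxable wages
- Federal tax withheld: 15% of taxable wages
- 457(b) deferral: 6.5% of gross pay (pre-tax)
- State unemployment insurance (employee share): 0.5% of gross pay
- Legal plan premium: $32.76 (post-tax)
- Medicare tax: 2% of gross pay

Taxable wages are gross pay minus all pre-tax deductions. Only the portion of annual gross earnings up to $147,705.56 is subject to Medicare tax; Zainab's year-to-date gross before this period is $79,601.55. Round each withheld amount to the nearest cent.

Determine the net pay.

457(b) deferral: $11,610.27 × 0.065 = $754.67
Taxable wages = $11,610.27 − $754.67 = $10,855.60
State withholding: $10,855.60 × 0.03 = $325.67
Municipal income tax: $10,855.60 × 0.015 = $162.83
Federal tax withheld: $10,855.60 × 0.15 = $1,628.34
State unemployment insurance (employee share): $11,610.27 × 0.005 = $58.05
PFL insurance: $11,610.27 × 0.0075 = $87.08
Medicare tax: cap not yet reached, full $11,610.27 is subject → $11,610.27 × 0.02 = $232.21
Legal plan premium: $32.76
Total deductions = $754.67 + $325.67 + $162.83 + $1,628.34 + $58.05 + $87.08 + $232.21 + $32.76 = $3,281.61
Net pay = $11,610.27 − $3,281.61 = $8,328.66

$8,328.66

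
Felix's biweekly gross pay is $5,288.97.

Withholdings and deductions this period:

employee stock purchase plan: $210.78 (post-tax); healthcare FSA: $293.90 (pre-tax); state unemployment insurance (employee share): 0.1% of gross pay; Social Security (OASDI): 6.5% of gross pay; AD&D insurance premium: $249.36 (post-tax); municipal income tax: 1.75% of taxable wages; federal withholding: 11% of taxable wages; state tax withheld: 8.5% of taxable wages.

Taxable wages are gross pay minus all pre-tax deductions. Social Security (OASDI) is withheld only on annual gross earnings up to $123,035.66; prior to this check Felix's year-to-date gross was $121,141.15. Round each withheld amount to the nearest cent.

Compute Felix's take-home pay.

$3,345.05

Healthcare FSA: $293.90
Taxable wages = $5,288.97 − $293.90 = $4,995.07
Municipal income tax: $4,995.07 × 0.0175 = $87.41
Federal withholding: $4,995.07 × 0.11 = $549.46
State tax withheld: $4,995.07 × 0.085 = $424.58
State unemployment insurance (employee share): $5,288.97 × 0.001 = $5.29
Social Security (OASDI): only $123,035.66 − $121,141.15 = $1,894.51 of this check is subject → $1,894.51 × 0.065 = $123.14
AD&D insurance premium: $249.36
Employee stock purchase plan: $210.78
Total deductions = $293.90 + $87.41 + $549.46 + $424.58 + $5.29 + $123.14 + $249.36 + $210.78 = $1,943.92
Net pay = $5,288.97 − $1,943.92 = $3,345.05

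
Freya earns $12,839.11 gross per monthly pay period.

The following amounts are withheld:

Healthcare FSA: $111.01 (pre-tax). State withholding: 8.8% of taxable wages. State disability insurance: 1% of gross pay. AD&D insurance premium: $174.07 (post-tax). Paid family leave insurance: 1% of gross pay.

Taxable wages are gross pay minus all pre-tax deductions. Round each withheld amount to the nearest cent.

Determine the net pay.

$11,177.18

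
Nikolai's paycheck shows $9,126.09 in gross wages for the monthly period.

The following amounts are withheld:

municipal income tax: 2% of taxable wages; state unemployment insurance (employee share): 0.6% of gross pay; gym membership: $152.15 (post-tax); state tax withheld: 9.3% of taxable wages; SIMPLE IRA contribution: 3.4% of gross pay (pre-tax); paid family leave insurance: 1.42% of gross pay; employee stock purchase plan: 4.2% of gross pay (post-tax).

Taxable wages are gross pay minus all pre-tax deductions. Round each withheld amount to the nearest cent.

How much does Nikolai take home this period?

SIMPLE IRA contribution: $9,126.09 × 0.034 = $310.29
Taxable wages = $9,126.09 − $310.29 = $8,815.80
Municipal income tax: $8,815.80 × 0.02 = $176.32
State tax withheld: $8,815.80 × 0.093 = $819.87
Paid family leave insurance: $9,126.09 × 0.0142 = $129.59
State unemployment insurance (employee share): $9,126.09 × 0.006 = $54.76
Gym membership: $152.15
Employee stock purchase plan: $9,126.09 × 0.042 = $383.30
Total deductions = $310.29 + $176.32 + $819.87 + $129.59 + $54.76 + $152.15 + $383.30 = $2,026.28
Net pay = $9,126.09 − $2,026.28 = $7,099.81

$7,099.81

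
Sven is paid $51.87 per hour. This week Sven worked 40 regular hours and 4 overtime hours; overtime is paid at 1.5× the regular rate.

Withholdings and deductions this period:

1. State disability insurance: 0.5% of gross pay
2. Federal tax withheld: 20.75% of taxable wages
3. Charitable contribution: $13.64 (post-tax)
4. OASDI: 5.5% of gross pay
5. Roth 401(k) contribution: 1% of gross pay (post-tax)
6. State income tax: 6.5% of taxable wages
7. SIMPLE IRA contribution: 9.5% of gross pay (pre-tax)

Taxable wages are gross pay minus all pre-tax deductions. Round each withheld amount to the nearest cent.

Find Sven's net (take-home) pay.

Regular pay: 40 × $51.87 = $2074.80
Overtime pay: 4 × $51.87 × 1.5 = $311.22
Gross pay = $2074.80 + $311.22 = $2386.02
SIMPLE IRA contribution: $2386.02 × 0.095 = $226.67
Taxable wages = $2386.02 − $226.67 = $2159.35
Federal tax withheld: $2159.35 × 0.2075 = $448.07
State income tax: $2159.35 × 0.065 = $140.36
State disability insurance: $2386.02 × 0.005 = $11.93
OASDI: $2386.02 × 0.055 = $131.23
Charitable contribution: $13.64
Roth 401(k) contribution: $2386.02 × 0.01 = $23.86
Total deductions = $226.67 + $448.07 + $140.36 + $11.93 + $131.23 + $13.64 + $23.86 = $995.76
Net pay = $2386.02 − $995.76 = $1390.26

$1390.26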